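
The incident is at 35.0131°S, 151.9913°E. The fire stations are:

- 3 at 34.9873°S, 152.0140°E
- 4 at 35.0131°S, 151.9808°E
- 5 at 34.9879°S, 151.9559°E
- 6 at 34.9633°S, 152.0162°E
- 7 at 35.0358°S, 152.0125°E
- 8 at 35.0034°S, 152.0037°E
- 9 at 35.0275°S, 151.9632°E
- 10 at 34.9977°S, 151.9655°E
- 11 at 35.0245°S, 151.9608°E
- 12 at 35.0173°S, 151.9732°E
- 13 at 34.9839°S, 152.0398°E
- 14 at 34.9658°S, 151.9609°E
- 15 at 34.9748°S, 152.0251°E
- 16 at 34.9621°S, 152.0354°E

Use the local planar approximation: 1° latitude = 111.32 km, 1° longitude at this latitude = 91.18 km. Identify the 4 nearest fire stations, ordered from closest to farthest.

Distances from 35.0131°S, 151.9913°E:
3: √((0.0258·111.32)² + (0.0227·91.18)²) = √(8.248706 + 4.284014) = 3.5402 km
4: √((0.0000·111.32)² + (-0.0105·91.18)²) = √(0.000000 + 0.916596) = 0.9574 km
5: √((0.0252·111.32)² + (-0.0354·91.18)²) = √(7.869506 + 10.418512) = 4.2764 km
6: √((0.0498·111.32)² + (0.0249·91.18)²) = √(30.733009 + 5.154634) = 5.9906 km
7: √((-0.0227·111.32)² + (0.0212·91.18)²) = √(6.385547 + 3.736551) = 3.1815 km
8: √((0.0097·111.32)² + (0.0124·91.18)²) = √(1.165977 + 1.278329) = 1.5634 km
9: √((-0.0144·111.32)² + (-0.0281·91.18)²) = √(2.569635 + 6.564654) = 3.0223 km
10: √((0.0154·111.32)² + (-0.0258·91.18)²) = √(2.938920 + 5.533993) = 2.9108 km
11: √((-0.0114·111.32)² + (-0.0305·91.18)²) = √(1.610483 + 7.733905) = 3.0569 km
12: √((-0.0042·111.32)² + (-0.0181·91.18)²) = √(0.218597 + 2.723682) = 1.7153 km
13: √((0.0292·111.32)² + (0.0485·91.18)²) = √(10.566036 + 19.556118) = 5.4884 km
14: √((0.0473·111.32)² + (-0.0304·91.18)²) = √(27.724816 + 7.683274) = 5.9505 km
15: √((0.0383·111.32)² + (0.0338·91.18)²) = √(18.177910 + 9.498009) = 5.2608 km
16: √((0.0510·111.32)² + (0.0441·91.18)²) = √(32.231962 + 16.168747) = 6.9571 km
Sorted: 4 (0.9574 km) < 8 (1.5634 km) < 12 (1.7153 km) < 10 (2.9108 km) < 9 (3.0223 km) < 11 (3.0569 km) < …

4, 8, 12, 10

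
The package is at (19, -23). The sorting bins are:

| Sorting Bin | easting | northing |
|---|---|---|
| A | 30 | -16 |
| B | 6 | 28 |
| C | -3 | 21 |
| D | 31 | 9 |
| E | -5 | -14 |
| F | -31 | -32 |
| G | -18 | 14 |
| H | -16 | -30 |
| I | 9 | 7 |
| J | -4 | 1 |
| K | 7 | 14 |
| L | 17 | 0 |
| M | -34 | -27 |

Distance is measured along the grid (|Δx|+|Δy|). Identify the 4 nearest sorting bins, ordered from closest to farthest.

A, L, E, I

Distances from (19, -23):
A: |11| + |7| = 11 + 7 = 18
B: |-13| + |51| = 13 + 51 = 64
C: |-22| + |44| = 22 + 44 = 66
D: |12| + |32| = 12 + 32 = 44
E: |-24| + |9| = 24 + 9 = 33
F: |-50| + |-9| = 50 + 9 = 59
G: |-37| + |37| = 37 + 37 = 74
H: |-35| + |-7| = 35 + 7 = 42
I: |-10| + |30| = 10 + 30 = 40
J: |-23| + |24| = 23 + 24 = 47
K: |-12| + |37| = 12 + 37 = 49
L: |-2| + |23| = 2 + 23 = 25
M: |-53| + |-4| = 53 + 4 = 57
Sorted: A (18) < L (25) < E (33) < I (40) < H (42) < D (44) < …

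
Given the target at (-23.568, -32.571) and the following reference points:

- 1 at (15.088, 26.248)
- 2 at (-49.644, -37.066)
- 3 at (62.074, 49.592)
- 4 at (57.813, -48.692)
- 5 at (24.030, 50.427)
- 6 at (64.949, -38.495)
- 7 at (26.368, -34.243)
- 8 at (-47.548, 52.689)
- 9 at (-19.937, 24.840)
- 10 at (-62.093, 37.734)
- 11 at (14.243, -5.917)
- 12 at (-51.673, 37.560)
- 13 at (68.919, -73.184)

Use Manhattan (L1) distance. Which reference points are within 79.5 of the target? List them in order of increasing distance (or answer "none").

Distances from (-23.568, -32.571):
1: 97.475
2: 30.571
3: 167.805
4: 97.502
5: 130.596
6: 94.441
7: 51.608
8: 109.240
9: 61.042
10: 108.830
11: 64.465
12: 98.236
13: 133.100
Threshold 79.5: 2 (30.571), 7 (51.608), 9 (61.042), 11 (64.465) are within range.

2, 7, 9, 11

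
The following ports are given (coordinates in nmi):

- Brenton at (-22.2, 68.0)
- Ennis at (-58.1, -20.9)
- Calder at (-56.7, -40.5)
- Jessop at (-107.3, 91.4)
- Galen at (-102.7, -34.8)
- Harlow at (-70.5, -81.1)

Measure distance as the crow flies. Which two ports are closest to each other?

Ennis and Calder

Pairwise distances:
Ennis–Calder: 19.6 nmi
Calder–Harlow: 42.9 nmi
Calder–Galen: 46.4 nmi
Ennis–Galen: 46.7 nmi
Galen–Harlow: 56.4 nmi
Ennis–Harlow: 61.5 nmi
Brenton–Jessop: 88.3 nmi
Brenton–Ennis: 95.9 nmi
Brenton–Calder: 113.9 nmi
Ennis–Jessop: 122.6 nmi
Jessop–Galen: 126.3 nmi
Brenton–Galen: 130.6 nmi
Calder–Jessop: 141.3 nmi
Brenton–Harlow: 156.7 nmi
Jessop–Harlow: 176.4 nmi
Closest pair: Ennis–Calder at 19.6 nmi.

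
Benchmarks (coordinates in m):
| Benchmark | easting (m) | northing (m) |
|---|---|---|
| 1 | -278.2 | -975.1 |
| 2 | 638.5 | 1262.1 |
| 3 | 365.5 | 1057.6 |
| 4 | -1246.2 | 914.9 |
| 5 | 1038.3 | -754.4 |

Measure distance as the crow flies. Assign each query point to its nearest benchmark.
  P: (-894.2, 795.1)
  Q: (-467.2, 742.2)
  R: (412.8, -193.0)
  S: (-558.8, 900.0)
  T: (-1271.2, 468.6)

P→4; Q→4; R→5; S→4; T→4

P at (-894.2, 795.1):
  1: √((616.0)² + (-1770.2)²) = √(379456.000 + 3133608.040) = 1874.3 m
  2: √((1532.7)² + (467.0)²) = √(2349169.290 + 218089.000) = 1602.3 m
  3: √((1259.7)² + (262.5)²) = √(1586844.090 + 68906.250) = 1286.8 m
  4: √((-352.0)² + (119.8)²) = √(123904.000 + 14352.040) = 371.8 m
  5: √((1932.5)² + (-1549.5)²) = √(3734556.250 + 2400950.250) = 2477.0 m
  → nearest: 4 (371.8 m)
Q at (-467.2, 742.2):
  1: √((189.0)² + (-1717.3)²) = √(35721.000 + 2949119.290) = 1727.7 m
  2: √((1105.7)² + (519.9)²) = √(1222572.490 + 270296.010) = 1221.8 m
  3: √((832.7)² + (315.4)²) = √(693389.290 + 99477.160) = 890.4 m
  4: √((-779.0)² + (172.7)²) = √(606841.000 + 29825.290) = 797.9 m
  5: √((1505.5)² + (-1496.6)²) = √(2266530.250 + 2239811.560) = 2122.8 m
  → nearest: 4 (797.9 m)
R at (412.8, -193.0):
  1: √((-691.0)² + (-782.1)²) = √(477481.000 + 611680.410) = 1043.6 m
  2: √((225.7)² + (1455.1)²) = √(50940.490 + 2117316.010) = 1472.5 m
  3: √((-47.3)² + (1250.6)²) = √(2237.290 + 1564000.360) = 1251.5 m
  4: √((-1659.0)² + (1107.9)²) = √(2752281.000 + 1227442.410) = 1994.9 m
  5: √((625.5)² + (-561.4)²) = √(391250.250 + 315169.960) = 840.5 m
  → nearest: 5 (840.5 m)
S at (-558.8, 900.0):
  1: √((280.6)² + (-1875.1)²) = √(78736.360 + 3516000.010) = 1896.0 m
  2: √((1197.3)² + (362.1)²) = √(1433527.290 + 131116.410) = 1250.9 m
  3: √((924.3)² + (157.6)²) = √(854330.490 + 24837.760) = 937.6 m
  4: √((-687.4)² + (14.9)²) = √(472518.760 + 222.010) = 687.6 m
  5: √((1597.1)² + (-1654.4)²) = √(2550728.410 + 2737039.360) = 2299.5 m
  → nearest: 4 (687.6 m)
T at (-1271.2, 468.6):
  1: √((993.0)² + (-1443.7)²) = √(986049.000 + 2084269.690) = 1752.2 m
  2: √((1909.7)² + (793.5)²) = √(3646954.090 + 629642.250) = 2068.0 m
  3: √((1636.7)² + (589.0)²) = √(2678786.890 + 346921.000) = 1739.5 m
  4: √((25.0)² + (446.3)²) = √(625.000 + 199183.690) = 447.0 m
  5: √((2309.5)² + (-1223.0)²) = √(5333790.250 + 1495729.000) = 2613.3 m
  → nearest: 4 (447.0 m)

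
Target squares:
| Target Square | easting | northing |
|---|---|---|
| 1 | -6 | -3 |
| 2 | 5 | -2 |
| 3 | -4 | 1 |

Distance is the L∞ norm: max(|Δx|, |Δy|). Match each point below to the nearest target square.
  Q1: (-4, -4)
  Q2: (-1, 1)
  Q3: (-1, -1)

Q1→1; Q2→3; Q3→3

Q1 at (-4, -4):
  1: max(|-2|, |1|) = 2
  2: max(|9|, |2|) = 9
  3: max(|0|, |5|) = 5
  → nearest: 1 (2)
Q2 at (-1, 1):
  1: max(|-5|, |-4|) = 5
  2: max(|6|, |-3|) = 6
  3: max(|-3|, |0|) = 3
  → nearest: 3 (3)
Q3 at (-1, -1):
  1: max(|-5|, |-2|) = 5
  2: max(|6|, |-1|) = 6
  3: max(|-3|, |2|) = 3
  → nearest: 3 (3)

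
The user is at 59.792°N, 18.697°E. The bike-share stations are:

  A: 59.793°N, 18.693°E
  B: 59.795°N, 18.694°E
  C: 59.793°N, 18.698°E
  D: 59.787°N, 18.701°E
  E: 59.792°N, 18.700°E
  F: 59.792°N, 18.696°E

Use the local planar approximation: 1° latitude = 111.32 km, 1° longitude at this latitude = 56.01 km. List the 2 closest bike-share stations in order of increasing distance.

Distances from 59.792°N, 18.697°E:
A: √((0.001·111.32)² + (-0.004·56.01)²) = √(0.01239 + 0.05019) = 0.250 km
B: √((0.003·111.32)² + (-0.003·56.01)²) = √(0.11153 + 0.02823) = 0.374 km
C: √((0.001·111.32)² + (0.001·56.01)²) = √(0.01239 + 0.00314) = 0.125 km
D: √((-0.005·111.32)² + (0.004·56.01)²) = √(0.30980 + 0.05019) = 0.600 km
E: √((0.000·111.32)² + (0.003·56.01)²) = √(0.00000 + 0.02823) = 0.168 km
F: √((0.000·111.32)² + (-0.001·56.01)²) = √(0.00000 + 0.00314) = 0.056 km
Sorted: F (0.056 km) < C (0.125 km) < E (0.168 km) < A (0.250 km) < …

F, C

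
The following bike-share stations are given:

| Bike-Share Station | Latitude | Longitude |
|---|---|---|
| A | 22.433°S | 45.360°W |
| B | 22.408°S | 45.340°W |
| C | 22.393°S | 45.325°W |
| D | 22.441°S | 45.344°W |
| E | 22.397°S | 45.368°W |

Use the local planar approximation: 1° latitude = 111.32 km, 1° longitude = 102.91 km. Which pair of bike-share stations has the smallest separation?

Pairwise distances:
A–B: 3.461 km
A–C: 5.727 km
A–D: 1.872 km
A–E: 4.091 km
B–C: 2.274 km
B–D: 3.697 km
B–E: 3.131 km
C–D: 5.690 km
C–E: 4.447 km
D–E: 5.486 km
Closest pair: A–D at 1.872 km.

A and D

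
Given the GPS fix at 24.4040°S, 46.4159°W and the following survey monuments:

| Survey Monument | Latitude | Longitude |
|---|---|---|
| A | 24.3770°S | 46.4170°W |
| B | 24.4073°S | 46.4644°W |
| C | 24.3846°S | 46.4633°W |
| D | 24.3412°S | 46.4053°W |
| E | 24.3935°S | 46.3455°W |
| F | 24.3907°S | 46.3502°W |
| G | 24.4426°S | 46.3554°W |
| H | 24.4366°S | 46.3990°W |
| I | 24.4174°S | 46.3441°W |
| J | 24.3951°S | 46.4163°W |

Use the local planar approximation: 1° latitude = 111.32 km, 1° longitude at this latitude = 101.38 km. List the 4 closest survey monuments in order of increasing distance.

J, A, H, B

Distances from 24.4040°S, 46.4159°W:
A: √((0.0270·111.32)² + (-0.0011·101.38)²) = √(9.033872 + 0.012436) = 3.0077 km
B: √((-0.0033·111.32)² + (-0.0485·101.38)²) = √(0.134950 + 24.176201) = 4.9306 km
C: √((0.0194·111.32)² + (-0.0474·101.38)²) = √(4.663907 + 23.091984) = 5.2684 km
D: √((0.0628·111.32)² + (0.0106·101.38)²) = √(48.872627 + 1.154825) = 7.0730 km
E: √((0.0105·111.32)² + (0.0704·101.38)²) = √(1.366234 + 50.938939) = 7.2322 km
F: √((0.0133·111.32)² + (0.0657·101.38)²) = √(2.192046 + 44.364472) = 6.8232 km
G: √((-0.0386·111.32)² + (0.0605·101.38)²) = √(18.463796 + 37.619700) = 7.4889 km
H: √((-0.0326·111.32)² + (0.0169·101.38)²) = √(13.169873 + 2.935472) = 4.0131 km
I: √((-0.0134·111.32)² + (0.0718·101.38)²) = √(2.225133 + 52.985064) = 7.4304 km
J: √((0.0089·111.32)² + (-0.0004·101.38)²) = √(0.981582 + 0.001644) = 0.9916 km
Sorted: J (0.9916 km) < A (3.0077 km) < H (4.0131 km) < B (4.9306 km) < C (5.2684 km) < F (6.8232 km) < …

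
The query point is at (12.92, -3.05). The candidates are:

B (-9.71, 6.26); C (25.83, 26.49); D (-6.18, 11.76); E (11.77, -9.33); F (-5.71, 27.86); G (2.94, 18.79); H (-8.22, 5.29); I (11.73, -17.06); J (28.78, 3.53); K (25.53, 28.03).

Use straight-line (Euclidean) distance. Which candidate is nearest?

Distances from (12.92, -3.05):
B: 24.47
C: 32.24
D: 24.17
E: 6.38
F: 36.09
G: 24.01
H: 22.73
I: 14.06
J: 17.17
K: 33.54
Minimum: E at 6.38.

E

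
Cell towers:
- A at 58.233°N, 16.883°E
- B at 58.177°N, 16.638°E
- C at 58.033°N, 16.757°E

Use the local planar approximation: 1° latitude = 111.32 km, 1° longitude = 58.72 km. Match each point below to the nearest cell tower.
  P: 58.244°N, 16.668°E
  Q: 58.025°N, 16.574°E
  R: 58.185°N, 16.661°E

P→B; Q→C; R→B

P at 58.244°N, 16.668°E:
  A: √((-0.011·111.32)² + (0.215·58.72)²) = √(1.49945 + 159.38558) = 12.684 km
  B: √((-0.067·111.32)² + (-0.030·58.72)²) = √(55.62833 + 3.10323) = 7.664 km
  C: √((-0.211·111.32)² + (0.089·58.72)²) = √(551.71057 + 27.31191) = 24.063 km
  → nearest: B (7.664 km)
Q at 58.025°N, 16.574°E:
  A: √((0.208·111.32)² + (0.309·58.72)²) = √(536.13365 + 329.22215) = 29.417 km
  B: √((0.152·111.32)² + (0.064·58.72)²) = √(286.30806 + 14.12317) = 17.333 km
  C: √((0.008·111.32)² + (0.183·58.72)²) = √(0.79310 + 115.47136) = 10.783 km
  → nearest: C (10.783 km)
R at 58.185°N, 16.661°E:
  A: √((0.048·111.32)² + (0.222·58.72)²) = √(28.55150 + 169.93312) = 14.088 km
  B: √((-0.008·111.32)² + (-0.023·58.72)²) = √(0.79310 + 1.82401) = 1.618 km
  C: √((-0.152·111.32)² + (0.096·58.72)²) = √(286.30806 + 31.77712) = 17.835 km
  → nearest: B (1.618 km)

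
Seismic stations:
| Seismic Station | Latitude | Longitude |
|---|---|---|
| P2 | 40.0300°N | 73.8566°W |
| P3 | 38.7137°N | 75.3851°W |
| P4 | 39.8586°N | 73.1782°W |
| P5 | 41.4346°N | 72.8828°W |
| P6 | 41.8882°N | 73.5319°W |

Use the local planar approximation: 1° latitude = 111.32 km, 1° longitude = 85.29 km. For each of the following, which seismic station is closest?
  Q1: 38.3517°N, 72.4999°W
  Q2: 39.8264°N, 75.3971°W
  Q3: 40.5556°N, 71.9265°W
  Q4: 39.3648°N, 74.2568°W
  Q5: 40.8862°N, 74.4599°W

Q1→P4; Q2→P3; Q3→P5; Q4→P2; Q5→P2

Q1 at 38.3517°N, 72.4999°W:
  P2: √((1.6783·111.32)² + (-1.3567·85.29)²) = √(34904.834606 + 13389.485178) = 219.7597 km
  P3: √((0.3620·111.32)² + (-2.8852·85.29)²) = √(1623.915909 + 60554.730531) = 249.3565 km
  P4: √((1.5069·111.32)² + (-0.6783·85.29)²) = √(28139.427738 + 3346.877855) = 177.4438 km
  P5: √((3.0829·111.32)² + (-0.3829·85.29)²) = √(117778.297113 + 1066.514984) = 344.7388 km
  P6: √((3.5365·111.32)² + (-1.0320·85.29)²) = √(154986.446215 + 7747.393652) = 403.4028 km
  → nearest: P4 (177.4438 km)
Q2 at 39.8264°N, 75.3971°W:
  P2: √((0.2036·111.32)² + (1.5405·85.29)²) = √(513.690983 + 17263.133702) = 133.3298 km
  P3: √((-1.1127·111.32)² + (0.0120·85.29)²) = √(15342.727491 + 1.047511) = 123.8700 km
  P4: √((0.0322·111.32)² + (2.2189·85.29)²) = √(12.848669 + 35815.555309) = 189.2839 km
  P5: √((1.6082·111.32)² + (2.5143·85.29)²) = √(32049.887608 + 45986.506627) = 279.3499 km
  P6: √((2.0618·111.32)² + (1.8652·85.29)²) = √(52679.235767 + 25307.371618) = 279.2608 km
  → nearest: P3 (123.8700 km)
Q3 at 40.5556°N, 71.9265°W:
  P2: √((-0.5256·111.32)² + (-1.9301·85.29)²) = √(3423.395760 + 27099.161319) = 174.7071 km
  P3: √((-1.8419·111.32)² + (-3.4586·85.29)²) = √(42041.527905 + 87015.556716) = 359.2452 km
  P4: √((-0.6970·111.32)² + (-1.2517·85.29)²) = √(6020.214307 + 11397.162312) = 131.9749 km
  P5: √((0.8790·111.32)² + (-0.9563·85.29)²) = √(9574.677296 + 6652.494748) = 127.3859 km
  P6: √((1.3326·111.32)² + (-1.6054·85.29)²) = √(22006.248519 + 18748.336774) = 201.8776 km
  → nearest: P5 (127.3859 km)
Q4 at 39.3648°N, 74.2568°W:
  P2: √((0.6652·111.32)² + (0.4002·85.29)²) = √(5483.411978 + 1165.065648) = 81.5382 km
  P3: √((-0.6511·111.32)² + (-1.1283·85.29)²) = √(5253.415922 + 9260.733897) = 120.4747 km
  P4: √((0.4938·111.32)² + (1.0786·85.29)²) = √(3021.680671 + 8462.858135) = 107.1659 km
  P5: √((2.0698·111.32)² + (1.3740·85.29)²) = √(53088.830772 + 13733.135157) = 258.4995 km
  P6: √((2.5234·111.32)² + (0.7249·85.29)²) = √(78907.556102 + 3822.543430) = 287.6284 km
  → nearest: P2 (81.5382 km)
Q5 at 40.8862°N, 74.4599°W:
  P2: √((-0.8562·111.32)² + (0.6033·85.29)²) = √(9084.412419 + 2647.664055) = 108.3147 km
  P3: √((-2.1725·111.32)² + (-0.9252·85.29)²) = √(58487.891543 + 6226.836709) = 254.3909 km
  P4: √((-1.0276·111.32)² + (1.2817·85.29)²) = √(13085.628499 + 11950.030052) = 158.2266 km
  P5: √((0.5484·111.32)² + (1.5771·85.29)²) = √(3726.844629 + 18093.171189) = 147.7160 km
  P6: √((1.0020·111.32)² + (0.9280·85.29)²) = √(12441.760538 + 6264.583197) = 136.7711 km
  → nearest: P2 (108.3147 km)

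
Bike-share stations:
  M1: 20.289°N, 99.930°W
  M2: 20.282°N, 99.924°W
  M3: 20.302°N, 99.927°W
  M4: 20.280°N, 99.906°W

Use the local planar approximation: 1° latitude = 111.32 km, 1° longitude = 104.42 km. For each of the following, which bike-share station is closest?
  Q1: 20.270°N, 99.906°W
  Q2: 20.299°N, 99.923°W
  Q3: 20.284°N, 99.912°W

Q1 at 20.270°N, 99.906°W:
  M1: 3.279 km
  M2: 2.306 km
  M3: 4.183 km
  M4: 1.113 km
  → nearest: M4 (1.113 km)
Q2 at 20.299°N, 99.923°W:
  M1: 1.332 km
  M2: 1.895 km
  M3: 0.535 km
  M4: 2.761 km
  → nearest: M3 (0.535 km)
Q3 at 20.284°N, 99.912°W:
  M1: 1.960 km
  M2: 1.273 km
  M3: 2.543 km
  M4: 0.769 km
  → nearest: M4 (0.769 km)

Q1→M4; Q2→M3; Q3→M4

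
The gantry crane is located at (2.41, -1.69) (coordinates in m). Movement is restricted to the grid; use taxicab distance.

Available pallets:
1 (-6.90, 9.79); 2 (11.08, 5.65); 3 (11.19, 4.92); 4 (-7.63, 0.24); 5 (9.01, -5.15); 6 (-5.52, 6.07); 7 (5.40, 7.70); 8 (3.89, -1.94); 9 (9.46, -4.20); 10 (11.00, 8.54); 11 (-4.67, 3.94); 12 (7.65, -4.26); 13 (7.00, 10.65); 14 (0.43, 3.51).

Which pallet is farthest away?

1

Distances from (2.41, -1.69):
1: |-9.31| + |11.48| = 9.31 + 11.48 = 20.79 m
2: |8.67| + |7.34| = 8.67 + 7.34 = 16.01 m
3: |8.78| + |6.61| = 8.78 + 6.61 = 15.39 m
4: |-10.04| + |1.93| = 10.04 + 1.93 = 11.97 m
5: |6.60| + |-3.46| = 6.60 + 3.46 = 10.06 m
6: |-7.93| + |7.76| = 7.93 + 7.76 = 15.69 m
7: |2.99| + |9.39| = 2.99 + 9.39 = 12.38 m
8: |1.48| + |-0.25| = 1.48 + 0.25 = 1.73 m
9: |7.05| + |-2.51| = 7.05 + 2.51 = 9.56 m
10: |8.59| + |10.23| = 8.59 + 10.23 = 18.82 m
11: |-7.08| + |5.63| = 7.08 + 5.63 = 12.71 m
12: |5.24| + |-2.57| = 5.24 + 2.57 = 7.81 m
13: |4.59| + |12.34| = 4.59 + 12.34 = 16.93 m
14: |-1.98| + |5.20| = 1.98 + 5.20 = 7.18 m
Maximum: 1 at 20.79 m.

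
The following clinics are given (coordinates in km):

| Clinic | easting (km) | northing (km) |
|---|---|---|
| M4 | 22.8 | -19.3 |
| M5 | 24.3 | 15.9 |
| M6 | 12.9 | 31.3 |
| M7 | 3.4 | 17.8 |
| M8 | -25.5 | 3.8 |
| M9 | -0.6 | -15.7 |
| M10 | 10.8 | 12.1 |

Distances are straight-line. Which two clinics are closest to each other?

M7 and M10

Pairwise distances:
M4–M5: 35.2 km
M4–M6: 51.6 km
M4–M7: 41.9 km
M4–M8: 53.5 km
M4–M9: 23.7 km
M4–M10: 33.6 km
M5–M6: 19.2 km
M5–M7: 21.0 km
M5–M8: 51.2 km
M5–M9: 40.2 km
M5–M10: 14.0 km
M6–M7: 16.5 km
M6–M8: 47.2 km
M6–M9: 48.9 km
M6–M10: 19.3 km
M7–M8: 32.1 km
M7–M9: 33.7 km
M7–M10: 9.3 km
M8–M9: 31.6 km
M8–M10: 37.2 km
M9–M10: 30.0 km
Closest pair: M7–M10 at 9.3 km.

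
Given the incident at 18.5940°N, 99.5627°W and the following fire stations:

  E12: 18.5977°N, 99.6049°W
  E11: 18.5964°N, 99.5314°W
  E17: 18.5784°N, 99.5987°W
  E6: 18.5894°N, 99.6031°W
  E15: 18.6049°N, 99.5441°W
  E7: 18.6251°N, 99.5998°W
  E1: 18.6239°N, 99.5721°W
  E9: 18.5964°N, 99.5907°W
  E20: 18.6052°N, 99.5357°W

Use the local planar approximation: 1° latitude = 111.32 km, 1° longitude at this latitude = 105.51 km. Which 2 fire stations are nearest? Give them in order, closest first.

E15, E9

Distances from 18.5940°N, 99.5627°W:
E12: 4.4715 km
E11: 3.3133 km
E17: 4.1765 km
E6: 4.2933 km
E15: 2.3073 km
E7: 5.2258 km
E1: 3.4731 km
E9: 2.9663 km
E20: 3.1097 km
Sorted: E15 (2.3073 km) < E9 (2.9663 km) < E20 (3.1097 km) < E11 (3.3133 km) < …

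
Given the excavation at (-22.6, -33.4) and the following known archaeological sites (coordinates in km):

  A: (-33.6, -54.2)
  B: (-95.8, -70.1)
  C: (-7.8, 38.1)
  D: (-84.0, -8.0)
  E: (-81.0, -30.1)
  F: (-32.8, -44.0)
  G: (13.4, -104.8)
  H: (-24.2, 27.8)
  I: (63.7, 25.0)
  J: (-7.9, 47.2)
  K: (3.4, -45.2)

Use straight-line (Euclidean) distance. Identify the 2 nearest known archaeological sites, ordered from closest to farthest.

Distances from (-22.6, -33.4):
A: √((-11.0)² + (-20.8)²) = √(121.0000 + 432.6400) = 23.53 km
B: √((-73.2)² + (-36.7)²) = √(5358.2400 + 1346.8900) = 81.88 km
C: √((14.8)² + (71.5)²) = √(219.0400 + 5112.2500) = 73.02 km
D: √((-61.4)² + (25.4)²) = √(3769.9600 + 645.1600) = 66.45 km
E: √((-58.4)² + (3.3)²) = √(3410.5600 + 10.8900) = 58.49 km
F: √((-10.2)² + (-10.6)²) = √(104.0400 + 112.3600) = 14.71 km
G: √((36.0)² + (-71.4)²) = √(1296.0000 + 5097.9600) = 79.96 km
H: √((-1.6)² + (61.2)²) = √(2.5600 + 3745.4400) = 61.22 km
I: √((86.3)² + (58.4)²) = √(7447.6900 + 3410.5600) = 104.20 km
J: √((14.7)² + (80.6)²) = √(216.0900 + 6496.3600) = 81.93 km
K: √((26.0)² + (-11.8)²) = √(676.0000 + 139.2400) = 28.55 km
Sorted: F (14.71 km) < A (23.53 km) < K (28.55 km) < E (58.49 km) < …

F, A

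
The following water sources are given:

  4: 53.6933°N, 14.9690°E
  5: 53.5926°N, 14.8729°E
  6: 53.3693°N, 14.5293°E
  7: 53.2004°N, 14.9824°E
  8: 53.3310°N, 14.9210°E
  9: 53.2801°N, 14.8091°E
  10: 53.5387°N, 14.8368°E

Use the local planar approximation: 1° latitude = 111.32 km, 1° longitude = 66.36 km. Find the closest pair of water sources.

5 and 10

Pairwise distances:
4–5: 12.8969 km
4–6: 46.3925 km
4–7: 54.8768 km
4–8: 40.4568 km
4–9: 47.2055 km
4–10: 19.3171 km
5–6: 33.7314 km
5–7: 44.2603 km
5–8: 29.2957 km
5–9: 35.0442 km
5–10: 6.4607 km
6–7: 35.4624 km
6–8: 26.3406 km
6–9: 21.0559 km
6–10: 27.7849 km
7–8: 15.0986 km
7–9: 14.5248 km
7–10: 38.8793 km
8–9: 9.3406 km
8–10: 23.7867 km
9–10: 28.8460 km
Closest pair: 5–10 at 6.4607 km.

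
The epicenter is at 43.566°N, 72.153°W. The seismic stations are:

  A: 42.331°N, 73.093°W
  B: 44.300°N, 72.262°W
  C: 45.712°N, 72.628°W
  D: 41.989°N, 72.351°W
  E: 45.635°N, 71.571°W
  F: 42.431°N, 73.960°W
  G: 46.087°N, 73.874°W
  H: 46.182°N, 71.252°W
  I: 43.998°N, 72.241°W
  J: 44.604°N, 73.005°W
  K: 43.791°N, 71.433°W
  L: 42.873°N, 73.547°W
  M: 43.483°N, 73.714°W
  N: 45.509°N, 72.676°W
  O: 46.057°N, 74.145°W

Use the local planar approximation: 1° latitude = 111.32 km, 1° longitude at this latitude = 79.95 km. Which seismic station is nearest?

I

Distances from 43.566°N, 72.153°W:
A: 156.680 km
B: 82.172 km
C: 241.892 km
D: 176.264 km
E: 234.974 km
F: 191.925 km
G: 312.553 km
H: 299.990 km
I: 48.602 km
J: 134.134 km
K: 62.777 km
L: 135.545 km
M: 125.144 km
N: 220.299 km
O: 319.778 km
Minimum: I at 48.602 km.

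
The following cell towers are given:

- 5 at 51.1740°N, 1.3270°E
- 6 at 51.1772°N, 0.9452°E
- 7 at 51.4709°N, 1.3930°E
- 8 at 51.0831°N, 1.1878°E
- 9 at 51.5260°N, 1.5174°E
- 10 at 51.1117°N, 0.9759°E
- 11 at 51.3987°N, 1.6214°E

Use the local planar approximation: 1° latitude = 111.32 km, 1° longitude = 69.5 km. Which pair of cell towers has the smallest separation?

Pairwise distances:
5–6: 26.5375 km
5–7: 33.3677 km
5–8: 13.9996 km
5–9: 41.3587 km
5–10: 25.3679 km
5–11: 32.3160 km
6–7: 45.1390 km
6–8: 19.8498 km
6–9: 55.5800 km
6–10: 7.5972 km
6–11: 53.0717 km
7–8: 45.4646 km
7–9: 10.6006 km
7–10: 49.3885 km
7–11: 17.7926 km
8–9: 54.3653 km
8–10: 15.0673 km
8–11: 46.2864 km
9–10: 59.5263 km
9–11: 15.9079 km
10–11: 55.0759 km
Closest pair: 6–10 at 7.5972 km.

6 and 10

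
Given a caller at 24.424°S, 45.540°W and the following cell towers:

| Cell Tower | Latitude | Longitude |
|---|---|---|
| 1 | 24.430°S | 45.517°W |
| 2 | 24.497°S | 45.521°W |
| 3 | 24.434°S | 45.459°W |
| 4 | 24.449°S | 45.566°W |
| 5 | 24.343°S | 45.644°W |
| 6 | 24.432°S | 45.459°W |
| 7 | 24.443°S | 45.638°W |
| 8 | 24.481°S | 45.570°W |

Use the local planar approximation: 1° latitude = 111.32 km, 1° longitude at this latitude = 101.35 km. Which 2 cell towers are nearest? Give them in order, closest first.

1, 4

Distances from 24.424°S, 45.540°W:
1: √((-0.006·111.32)² + (0.023·101.35)²) = √(0.44612 + 5.43379) = 2.425 km
2: √((-0.073·111.32)² + (0.019·101.35)²) = √(66.03773 + 3.70813) = 8.351 km
3: √((-0.010·111.32)² + (0.081·101.35)²) = √(1.23921 + 67.39343) = 8.284 km
4: √((-0.025·111.32)² + (-0.026·101.35)²) = √(7.74509 + 6.94375) = 3.833 km
5: √((0.081·111.32)² + (-0.104·101.35)²) = √(81.30485 + 111.10003) = 13.871 km
6: √((-0.008·111.32)² + (0.081·101.35)²) = √(0.79310 + 67.39343) = 8.258 km
7: √((-0.019·111.32)² + (-0.098·101.35)²) = √(4.47356 + 98.65058) = 10.155 km
8: √((-0.057·111.32)² + (-0.030·101.35)²) = √(40.26207 + 9.24464) = 7.036 km
Sorted: 1 (2.425 km) < 4 (3.833 km) < 8 (7.036 km) < 6 (8.258 km) < …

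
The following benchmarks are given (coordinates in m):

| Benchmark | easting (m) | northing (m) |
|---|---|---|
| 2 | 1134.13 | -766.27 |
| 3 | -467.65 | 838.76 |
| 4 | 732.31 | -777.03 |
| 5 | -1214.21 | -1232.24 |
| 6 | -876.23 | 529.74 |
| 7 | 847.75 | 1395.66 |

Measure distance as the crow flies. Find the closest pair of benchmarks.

Pairwise distances:
2–3: 2267.56 m
2–4: 401.96 m
2–5: 2394.12 m
2–6: 2391.90 m
2–7: 2180.82 m
3–4: 2012.63 m
3–5: 2201.45 m
3–6: 512.28 m
3–7: 1428.43 m
4–5: 1999.04 m
4–6: 2072.45 m
4–7: 2175.75 m
5–6: 1794.10 m
5–7: 3340.29 m
6–7: 1929.23 m
Closest pair: 2–4 at 401.96 m.

2 and 4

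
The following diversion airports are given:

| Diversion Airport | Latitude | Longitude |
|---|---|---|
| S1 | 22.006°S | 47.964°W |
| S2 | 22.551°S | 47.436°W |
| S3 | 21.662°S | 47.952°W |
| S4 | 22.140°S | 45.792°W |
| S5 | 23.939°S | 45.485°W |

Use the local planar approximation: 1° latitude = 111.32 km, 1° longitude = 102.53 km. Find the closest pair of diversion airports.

S1 and S3

Pairwise distances:
S1–S2: √((-0.545·111.32)² + (0.528·102.53)²) = √(3680.77610 + 2930.68917) = 81.311 km
S1–S3: √((0.344·111.32)² + (0.012·102.53)²) = √(1466.43656 + 1.51379) = 38.314 km
S1–S4: √((-0.134·111.32)² + (2.172·102.53)²) = √(222.51331 + 49593.13429) = 223.194 km
S1–S5: √((-1.933·111.32)² + (2.479·102.53)²) = √(46303.10376 + 64603.33950) = 333.026 km
S2–S3: √((0.889·111.32)² + (-0.516·102.53)²) = √(9793.77037 + 2798.98981) = 112.217 km
S2–S4: √((0.411·111.32)² + (1.644·102.53)²) = √(2093.29309 + 28412.24436) = 174.658 km
S2–S5: √((-1.388·111.32)² + (1.951·102.53)²) = √(23874.00759 + 40014.41330) = 252.762 km
S3–S4: √((-0.478·111.32)² + (2.160·102.53)²) = √(2831.40626 + 49046.65764) = 227.768 km
S3–S5: √((-2.277·111.32)² + (2.467·102.53)²) = √(64249.90007 + 63979.40748) = 358.091 km
S4–S5: √((-1.799·111.32)² + (0.307·102.53)²) = √(40105.94206 + 990.78327) = 202.723 km
Closest pair: S1–S3 at 38.314 km.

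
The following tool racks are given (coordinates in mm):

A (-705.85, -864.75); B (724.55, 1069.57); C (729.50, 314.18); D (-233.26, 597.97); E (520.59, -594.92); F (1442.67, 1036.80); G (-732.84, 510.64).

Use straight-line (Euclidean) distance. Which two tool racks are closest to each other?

Pairwise distances:
A–B: √((1430.40)² + (1934.32)²) = √(2046044.1600 + 3741593.8624) = 2405.75 mm
A–C: √((1435.35)² + (1178.93)²) = √(2060229.6225 + 1389875.9449) = 1857.45 mm
A–D: √((472.59)² + (1462.72)²) = √(223341.3081 + 2139549.7984) = 1537.17 mm
A–E: √((1226.44)² + (269.83)²) = √(1504155.0736 + 72808.2289) = 1255.77 mm
A–F: √((2148.52)² + (1901.55)²) = √(4616138.1904 + 3615892.4025) = 2869.15 mm
A–G: √((-26.99)² + (1375.39)²) = √(728.4601 + 1891697.6521) = 1375.65 mm
B–C: √((4.95)² + (-755.39)²) = √(24.5025 + 570614.0521) = 755.41 mm
B–D: √((-957.81)² + (-471.60)²) = √(917399.9961 + 222406.5600) = 1067.62 mm
B–E: √((-203.96)² + (-1664.49)²) = √(41599.6816 + 2770526.9601) = 1676.94 mm
B–F: √((718.12)² + (-32.77)²) = √(515696.3344 + 1073.8729) = 718.87 mm
B–G: √((-1457.39)² + (-558.93)²) = √(2123985.6121 + 312402.7449) = 1560.89 mm
C–D: √((-962.76)² + (283.79)²) = √(926906.8176 + 80536.7641) = 1003.71 mm
C–E: √((-208.91)² + (-909.10)²) = √(43643.3881 + 826462.8100) = 932.79 mm
C–F: √((713.17)² + (722.62)²) = √(508611.4489 + 522179.6644) = 1015.28 mm
C–G: √((-1462.34)² + (196.46)²) = √(2138438.2756 + 38596.5316) = 1475.48 mm
D–E: √((753.85)² + (-1192.89)²) = √(568289.8225 + 1422986.5521) = 1411.13 mm
D–F: √((1675.93)² + (438.83)²) = √(2808741.3649 + 192571.7689) = 1732.43 mm
D–G: √((-499.58)² + (-87.33)²) = √(249580.1764 + 7626.5289) = 507.16 mm
E–F: √((922.08)² + (1631.72)²) = √(850231.5264 + 2662510.1584) = 1874.23 mm
E–G: √((-1253.43)² + (1105.56)²) = √(1571086.7649 + 1222262.9136) = 1671.33 mm
F–G: √((-2175.51)² + (-526.16)²) = √(4732843.7601 + 276844.3456) = 2238.23 mm
Closest pair: D–G at 507.16 mm.

D and G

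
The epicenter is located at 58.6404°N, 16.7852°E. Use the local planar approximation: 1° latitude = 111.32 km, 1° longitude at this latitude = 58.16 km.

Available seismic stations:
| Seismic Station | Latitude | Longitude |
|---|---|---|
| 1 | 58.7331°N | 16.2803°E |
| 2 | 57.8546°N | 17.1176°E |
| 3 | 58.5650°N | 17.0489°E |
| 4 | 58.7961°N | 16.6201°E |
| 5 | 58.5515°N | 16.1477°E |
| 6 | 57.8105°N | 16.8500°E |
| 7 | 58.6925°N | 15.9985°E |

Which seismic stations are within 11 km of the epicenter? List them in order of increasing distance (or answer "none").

none

Distances from 58.6404°N, 16.7852°E:
1: √((0.0927·111.32)² + (-0.5049·58.16)²) = √(106.489273 + 862.302285) = 31.1254 km
2: √((-0.7858·111.32)² + (0.3324·58.16)²) = √(7651.920412 + 373.741071) = 89.5861 km
3: √((-0.0754·111.32)² + (0.2637·58.16)²) = √(70.451312 + 235.217189) = 17.4834 km
4: √((0.1557·111.32)² + (-0.1651·58.16)²) = √(300.416388 + 92.202552) = 19.8146 km
5: √((-0.0889·111.32)² + (-0.6375·58.16)²) = √(97.937704 + 1374.703929) = 38.3750 km
6: √((-0.8299·111.32)² + (0.0648·58.16)²) = √(8534.889928 + 14.203612) = 92.4613 km
7: √((0.0521·111.32)² + (-0.7867·58.16)²) = √(33.637355 + 2093.471708) = 46.1206 km
Threshold 11 km: none within range.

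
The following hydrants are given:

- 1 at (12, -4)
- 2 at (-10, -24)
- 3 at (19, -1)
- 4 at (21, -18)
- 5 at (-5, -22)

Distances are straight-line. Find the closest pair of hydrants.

Pairwise distances:
1–2: 29.7
1–3: 7.6
1–4: 16.6
1–5: 24.8
2–3: 37.0
2–4: 31.6
2–5: 5.4
3–4: 17.1
3–5: 31.9
4–5: 26.3
Closest pair: 2–5 at 5.4.

2 and 5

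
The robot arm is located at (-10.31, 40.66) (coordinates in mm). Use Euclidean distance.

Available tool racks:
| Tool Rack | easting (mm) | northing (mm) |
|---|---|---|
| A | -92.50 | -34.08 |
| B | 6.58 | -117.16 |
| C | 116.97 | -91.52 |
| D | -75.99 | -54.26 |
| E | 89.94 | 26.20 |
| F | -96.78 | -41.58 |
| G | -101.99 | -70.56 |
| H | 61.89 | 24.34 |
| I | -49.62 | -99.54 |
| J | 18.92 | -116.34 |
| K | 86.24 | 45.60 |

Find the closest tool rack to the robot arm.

Distances from (-10.31, 40.66):
A: 111.09 mm
B: 158.72 mm
C: 183.50 mm
D: 115.43 mm
E: 101.29 mm
F: 119.33 mm
G: 144.14 mm
H: 74.02 mm
I: 145.61 mm
J: 159.70 mm
K: 96.68 mm
Minimum: H at 74.02 mm.

H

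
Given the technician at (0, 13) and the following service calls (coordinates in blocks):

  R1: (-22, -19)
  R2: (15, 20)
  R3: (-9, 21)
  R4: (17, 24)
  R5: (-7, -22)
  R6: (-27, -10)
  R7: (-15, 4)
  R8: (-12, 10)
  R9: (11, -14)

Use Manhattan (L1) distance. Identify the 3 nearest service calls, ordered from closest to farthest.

Distances from (0, 13):
R1: 54 blocks
R2: 22 blocks
R3: 17 blocks
R4: 28 blocks
R5: 42 blocks
R6: 50 blocks
R7: 24 blocks
R8: 15 blocks
R9: 38 blocks
Sorted: R8 (15 blocks) < R3 (17 blocks) < R2 (22 blocks) < R7 (24 blocks) < R4 (28 blocks) < …

R8, R3, R2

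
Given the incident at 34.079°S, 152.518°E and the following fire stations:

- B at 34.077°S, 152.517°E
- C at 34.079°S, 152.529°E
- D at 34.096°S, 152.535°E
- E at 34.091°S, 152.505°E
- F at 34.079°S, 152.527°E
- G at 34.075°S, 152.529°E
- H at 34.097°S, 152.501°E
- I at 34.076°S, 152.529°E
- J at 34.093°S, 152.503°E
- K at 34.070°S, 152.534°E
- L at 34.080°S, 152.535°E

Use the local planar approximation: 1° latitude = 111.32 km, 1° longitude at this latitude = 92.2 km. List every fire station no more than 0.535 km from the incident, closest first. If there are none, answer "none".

Distances from 34.079°S, 152.518°E:
B: 0.241 km
C: 1.014 km
D: 2.457 km
E: 1.795 km
F: 0.830 km
G: 1.108 km
H: 2.544 km
I: 1.068 km
J: 2.084 km
K: 1.783 km
L: 1.571 km
Threshold 0.535 km: B (0.241 km) is within range.

B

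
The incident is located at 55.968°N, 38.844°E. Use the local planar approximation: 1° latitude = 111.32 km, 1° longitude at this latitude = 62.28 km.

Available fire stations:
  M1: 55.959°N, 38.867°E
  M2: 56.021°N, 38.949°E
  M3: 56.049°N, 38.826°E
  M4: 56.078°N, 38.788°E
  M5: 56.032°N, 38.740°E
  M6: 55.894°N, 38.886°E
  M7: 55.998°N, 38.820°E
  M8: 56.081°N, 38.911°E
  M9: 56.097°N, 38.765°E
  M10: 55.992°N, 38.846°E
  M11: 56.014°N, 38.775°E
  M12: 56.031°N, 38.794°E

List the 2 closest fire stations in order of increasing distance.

Distances from 55.968°N, 38.844°E:
M1: 1.748 km
M2: 8.808 km
M3: 9.086 km
M4: 12.732 km
M5: 9.629 km
M6: 8.643 km
M7: 3.659 km
M8: 13.253 km
M9: 15.180 km
M10: 2.675 km
M11: 6.685 km
M12: 7.673 km
Sorted: M1 (1.748 km) < M10 (2.675 km) < M7 (3.659 km) < M11 (6.685 km) < …

M1, M10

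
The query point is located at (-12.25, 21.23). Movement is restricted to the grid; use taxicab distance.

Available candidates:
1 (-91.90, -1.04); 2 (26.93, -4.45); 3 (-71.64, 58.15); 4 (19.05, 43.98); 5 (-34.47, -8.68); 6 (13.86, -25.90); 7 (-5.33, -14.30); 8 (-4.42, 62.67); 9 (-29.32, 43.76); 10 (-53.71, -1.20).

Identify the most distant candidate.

Distances from (-12.25, 21.23):
1: 101.92
2: 64.86
3: 96.31
4: 54.05
5: 52.13
6: 73.24
7: 42.45
8: 49.27
9: 39.60
10: 63.89
Maximum: 1 at 101.92.

1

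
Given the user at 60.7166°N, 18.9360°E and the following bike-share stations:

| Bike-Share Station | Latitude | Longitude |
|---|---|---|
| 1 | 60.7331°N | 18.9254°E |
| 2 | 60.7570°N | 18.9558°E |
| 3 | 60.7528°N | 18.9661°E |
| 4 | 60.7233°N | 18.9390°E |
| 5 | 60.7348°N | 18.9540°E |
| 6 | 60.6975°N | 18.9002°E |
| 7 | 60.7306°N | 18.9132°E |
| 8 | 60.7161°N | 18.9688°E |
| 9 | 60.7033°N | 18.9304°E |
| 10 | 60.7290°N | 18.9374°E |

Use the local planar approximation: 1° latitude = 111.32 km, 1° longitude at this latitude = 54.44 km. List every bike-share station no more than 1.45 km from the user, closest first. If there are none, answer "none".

4, 10

Distances from 60.7166°N, 18.9360°E:
1: 1.9253 km
2: 4.6247 km
3: 4.3502 km
4: 0.7635 km
5: 2.2506 km
6: 2.8843 km
7: 1.9924 km
8: 1.7865 km
9: 1.5116 km
10: 1.3825 km
Threshold 1.45 km: 4 (0.7635 km), 10 (1.3825 km) are within range.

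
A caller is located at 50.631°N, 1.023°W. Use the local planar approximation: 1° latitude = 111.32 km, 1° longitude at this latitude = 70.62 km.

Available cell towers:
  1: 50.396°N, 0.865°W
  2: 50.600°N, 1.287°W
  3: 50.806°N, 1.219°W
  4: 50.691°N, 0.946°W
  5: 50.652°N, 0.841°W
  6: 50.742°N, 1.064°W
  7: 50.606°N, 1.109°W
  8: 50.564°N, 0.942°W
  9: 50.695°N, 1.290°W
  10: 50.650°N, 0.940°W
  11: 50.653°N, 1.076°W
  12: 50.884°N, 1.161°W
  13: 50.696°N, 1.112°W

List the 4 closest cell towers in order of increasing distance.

Distances from 50.631°N, 1.023°W:
1: √((-0.235·111.32)² + (0.158·70.62)²) = √(684.35606 + 124.50007) = 28.440 km
2: √((-0.031·111.32)² + (-0.264·70.62)²) = √(11.90885 + 347.58680) = 18.960 km
3: √((0.175·111.32)² + (-0.196·70.62)²) = √(379.50936 + 191.58768) = 23.898 km
4: √((0.060·111.32)² + (0.077·70.62)²) = √(44.61171 + 29.56902) = 8.613 km
5: √((0.021·111.32)² + (0.182·70.62)²) = √(5.46493 + 165.19550) = 13.064 km
6: √((0.111·111.32)² + (-0.041·70.62)²) = √(152.68359 + 8.38346) = 12.691 km
7: √((-0.025·111.32)² + (-0.086·70.62)²) = √(7.74509 + 36.88522) = 6.681 km
8: √((-0.067·111.32)² + (0.081·70.62)²) = √(55.62833 + 32.72092) = 9.399 km
9: √((0.064·111.32)² + (-0.267·70.62)²) = √(50.75822 + 355.53139) = 20.157 km
10: √((0.019·111.32)² + (0.083·70.62)²) = √(4.47356 + 34.35671) = 6.231 km
11: √((0.022·111.32)² + (-0.053·70.62)²) = √(5.99780 + 14.00900) = 4.473 km
12: √((0.253·111.32)² + (-0.138·70.62)²) = √(793.20864 + 94.97594) = 29.802 km
13: √((0.065·111.32)² + (-0.089·70.62)²) = √(52.35680 + 39.50349) = 9.584 km
Sorted: 11 (4.473 km) < 10 (6.231 km) < 7 (6.681 km) < 4 (8.613 km) < 8 (9.399 km) < 13 (9.584 km) < …

11, 10, 7, 4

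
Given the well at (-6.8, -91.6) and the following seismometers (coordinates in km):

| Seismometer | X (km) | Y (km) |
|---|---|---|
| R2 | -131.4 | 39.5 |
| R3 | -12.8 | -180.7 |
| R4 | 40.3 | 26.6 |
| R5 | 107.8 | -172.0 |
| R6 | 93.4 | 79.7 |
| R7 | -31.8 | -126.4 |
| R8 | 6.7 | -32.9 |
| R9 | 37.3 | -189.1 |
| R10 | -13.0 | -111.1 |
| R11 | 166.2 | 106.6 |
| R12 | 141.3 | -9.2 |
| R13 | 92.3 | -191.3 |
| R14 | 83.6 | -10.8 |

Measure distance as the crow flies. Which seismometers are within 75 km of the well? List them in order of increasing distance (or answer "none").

R10, R7, R8

Distances from (-6.8, -91.6):
R2: √((-124.6)² + (131.1)²) = √(15525.160 + 17187.210) = 180.9 km
R3: √((-6.0)² + (-89.1)²) = √(36.000 + 7938.810) = 89.3 km
R4: √((47.1)² + (118.2)²) = √(2218.410 + 13971.240) = 127.2 km
R5: √((114.6)² + (-80.4)²) = √(13133.160 + 6464.160) = 140.0 km
R6: √((100.2)² + (171.3)²) = √(10040.040 + 29343.690) = 198.5 km
R7: √((-25.0)² + (-34.8)²) = √(625.000 + 1211.040) = 42.8 km
R8: √((13.5)² + (58.7)²) = √(182.250 + 3445.690) = 60.2 km
R9: √((44.1)² + (-97.5)²) = √(1944.810 + 9506.250) = 107.0 km
R10: √((-6.2)² + (-19.5)²) = √(38.440 + 380.250) = 20.5 km
R11: √((173.0)² + (198.2)²) = √(29929.000 + 39283.240) = 263.1 km
R12: √((148.1)² + (82.4)²) = √(21933.610 + 6789.760) = 169.5 km
R13: √((99.1)² + (-99.7)²) = √(9820.810 + 9940.090) = 140.6 km
R14: √((90.4)² + (80.8)²) = √(8172.160 + 6528.640) = 121.2 km
Threshold 75 km: R10 (20.5 km), R7 (42.8 km), R8 (60.2 km) are within range.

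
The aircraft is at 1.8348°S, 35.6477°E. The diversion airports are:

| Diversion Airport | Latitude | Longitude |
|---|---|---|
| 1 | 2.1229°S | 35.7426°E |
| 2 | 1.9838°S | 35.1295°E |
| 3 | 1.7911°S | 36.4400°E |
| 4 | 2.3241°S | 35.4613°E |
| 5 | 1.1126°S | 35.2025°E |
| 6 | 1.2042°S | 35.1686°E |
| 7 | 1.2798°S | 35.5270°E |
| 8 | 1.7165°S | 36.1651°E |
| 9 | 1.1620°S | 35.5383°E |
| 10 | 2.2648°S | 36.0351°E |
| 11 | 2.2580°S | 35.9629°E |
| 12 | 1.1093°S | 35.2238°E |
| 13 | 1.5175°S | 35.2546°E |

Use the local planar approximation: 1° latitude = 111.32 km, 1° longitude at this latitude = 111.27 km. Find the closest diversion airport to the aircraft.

Distances from 1.8348°S, 35.6477°E:
1: √((-0.2881·111.32)² + (0.0949·111.27)²) = √(1028.567771 + 111.503526) = 33.7649 km
2: √((-0.1490·111.32)² + (-0.5182·111.27)²) = √(275.117953 + 3324.688746) = 59.9984 km
3: √((0.0437·111.32)² + (0.7923·111.27)²) = √(23.665150 + 7772.048247) = 88.2933 km
4: √((-0.4893·111.32)² + (-0.1864·111.27)²) = √(2966.858453 + 430.177798) = 58.2841 km
5: √((0.7222·111.32)² + (-0.4452·111.27)²) = √(6463.404905 + 2453.954395) = 94.4318 km
6: √((0.6306·111.32)² + (-0.4791·111.27)²) = √(4927.814239 + 2841.898206) = 88.1460 km
7: √((0.5550·111.32)² + (-0.1207·111.27)²) = √(3817.089663 + 180.372663) = 63.2255 km
8: √((0.1183·111.32)² + (0.5174·111.27)²) = √(173.426670 + 3314.431325) = 59.0581 km
9: √((0.6728·111.32)² + (-0.1094·111.27)²) = √(5609.425196 + 148.180420) = 75.8789 km
10: √((-0.4300·111.32)² + (0.3874·111.27)²) = √(2291.307130 + 1858.127064) = 64.4161 km
11: √((-0.4232·111.32)² + (0.3152·111.27)²) = √(2219.410894 + 1230.066508) = 58.7323 km
12: √((0.7255·111.32)² + (-0.4239·111.27)²) = √(6522.607250 + 2224.759189) = 93.5274 km
13: √((0.3173·111.32)² + (-0.3931·111.27)²) = √(1247.632098 + 1913.208333) = 56.2214 km
Minimum: 1 at 33.7649 km.

1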